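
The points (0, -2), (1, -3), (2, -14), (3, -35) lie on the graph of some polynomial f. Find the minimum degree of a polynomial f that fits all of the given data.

2

Forward differences of the values at t = 0, 1, 2, 3:
  f  : -2  -3  -14  -35
  Δ  : -1  -11  -21
  Δ^2: -10  -10
  Δ^3: 0
The second differences are constant (-10) and nonzero, while all higher differences vanish, so the minimal degree is 2.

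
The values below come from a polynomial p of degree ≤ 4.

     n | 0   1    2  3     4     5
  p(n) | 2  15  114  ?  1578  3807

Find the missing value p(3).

The 5 known points determine the degree-4 polynomial uniquely.
Write p(n) = an^4 + bn^3 + cn^2 + dn + e. Substituting each data point gives a linear system:
  e = 2
  a + b + c + d + e = 15
  16a + 8b + 4c + 2d + e = 114
  256a + 64b + 16c + 4d + e = 1578
  625a + 125b + 25c + 5d + e = 3807
Solving the system yields a = 6, b = 0, c = 1, d = 6, e = 2.
So p(n) = 6n^4 + n^2 + 6n + 2.
Then p(3) = 515.

515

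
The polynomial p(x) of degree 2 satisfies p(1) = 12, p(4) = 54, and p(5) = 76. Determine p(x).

Using the Lagrange interpolation formula with nodes 1, 4, 5:
  L_0(x) = (x - 4)(x - 5) / 12
  L_1(x) = (x - 1)(x - 5) / -3
  L_2(x) = (x - 1)(x - 4) / 4
Then p(x) = 12·L_0(x) + 54·L_1(x) + 76·L_2(x).
Expanding and collecting terms gives p(x) = 2x² + 4x + 6.
Check: p(1) = 12. ✓

p(x) = 2x^2 + 4x + 6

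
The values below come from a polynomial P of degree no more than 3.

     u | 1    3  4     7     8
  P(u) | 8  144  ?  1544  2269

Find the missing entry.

317

The 4 known points determine the degree-3 polynomial uniquely.
Write P(u) = au^3 + bu^2 + cu + d. Substituting each data point gives a linear system:
  a + b + c + d = 8
  27a + 9b + 3c + d = 144
  343a + 49b + 7c + d = 1544
  512a + 64b + 8c + d = 2269
Solving the system yields a = 4, b = 3, c = 4, d = -3.
So P(u) = 4u³ + 3u² + 4u - 3.
Then P(4) = 317.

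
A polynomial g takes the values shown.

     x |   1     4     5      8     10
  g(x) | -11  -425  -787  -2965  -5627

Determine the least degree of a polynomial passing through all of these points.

Divided differences on the nodes 1, 4, 5, 8, 10:
  order 0: -11  -425  -787  -2965  -5627
  order 1: -138  -362  -726  -1331
  order 2: -56  -91  -121
  order 3: -5  -5
  order 4: 0
The order-3 divided differences are all -5 (nonzero) and every higher order vanishes, so the data lies on a polynomial of degree exactly 3.

3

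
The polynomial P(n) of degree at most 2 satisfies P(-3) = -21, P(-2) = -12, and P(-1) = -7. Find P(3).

Using the Lagrange interpolation formula with nodes -3, -2, -1:
  L_0(n) = (n + 2)(n + 1) / 2
  L_1(n) = (n + 3)(n + 1) / -1
  L_2(n) = (n + 3)(n + 2) / 2
Then P(n) = -21·L_0(n) - 12·L_1(n) - 7·L_2(n).
Expanding and collecting terms gives P(n) = -2n² - n - 6.
Evaluating at n = 3: P(3) = -27.

-27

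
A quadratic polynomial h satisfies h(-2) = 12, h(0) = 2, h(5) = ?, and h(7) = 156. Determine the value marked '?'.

The 3 known points determine the degree-2 polynomial uniquely.
Write h(n) = an^2 + bn + c. Substituting each data point gives a linear system:
  4a - 2b + c = 12
  c = 2
  49a + 7b + c = 156
Solving the system yields a = 3, b = 1, c = 2.
So h(n) = 3n^2 + n + 2.
Then h(5) = 82.

82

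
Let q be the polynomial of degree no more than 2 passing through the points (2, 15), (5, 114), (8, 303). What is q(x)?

q(x) = 5x^2 - 2x - 1

Using the Lagrange interpolation formula with nodes 2, 5, 8:
  L_0(x) = (x - 5)(x - 8) / 18
  L_1(x) = (x - 2)(x - 8) / -9
  L_2(x) = (x - 2)(x - 5) / 18
Then q(x) = 15·L_0(x) + 114·L_1(x) + 303·L_2(x).
Expanding and collecting terms gives q(x) = 5x^2 - 2x - 1.
Check: q(8) = 303. ✓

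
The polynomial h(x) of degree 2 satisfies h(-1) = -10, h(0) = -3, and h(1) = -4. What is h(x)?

h(x) = -4x^2 + 3x - 3

Write h(x) = ax^2 + bx + c. Substituting each data point gives a linear system:
  a - b + c = -10
  c = -3
  a + b + c = -4
Solving the system yields a = -4, b = 3, c = -3.
So h(x) = -4x² + 3x - 3.
Check: h(-1) = -10. ✓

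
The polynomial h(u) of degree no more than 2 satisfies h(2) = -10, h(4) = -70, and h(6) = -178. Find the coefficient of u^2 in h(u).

-6

Write h(u) = au^2 + bu + c. Substituting each data point gives a linear system:
  4a + 2b + c = -10
  16a + 4b + c = -70
  36a + 6b + c = -178
Solving the system yields a = -6, b = 6, c = 2.
So h(u) = -6u² + 6u + 2.
The leading coefficient is -6.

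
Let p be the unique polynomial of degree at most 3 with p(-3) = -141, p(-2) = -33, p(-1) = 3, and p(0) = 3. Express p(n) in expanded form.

p(n) = 6n^3 - 6n + 3

Write p(n) = an^3 + bn^2 + cn + d. Substituting each data point gives a linear system:
  -27a + 9b - 3c + d = -141
  -8a + 4b - 2c + d = -33
  -a + b - c + d = 3
  d = 3
Solving the system yields a = 6, b = 0, c = -6, d = 3.
So p(n) = 6n^3 - 6n + 3.
Check: p(-3) = -141. ✓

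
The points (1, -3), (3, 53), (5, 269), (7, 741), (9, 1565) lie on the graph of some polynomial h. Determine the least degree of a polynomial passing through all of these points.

3

Forward differences of the values at n = 1, 3, 5, 7, 9:
  h  : -3  53  269  741  1565
  Δ  : 56  216  472  824
  Δ^2: 160  256  352
  Δ^3: 96  96
  Δ^4: 0
The third differences are constant (96) and nonzero, while all higher differences vanish, so the minimal degree is 3.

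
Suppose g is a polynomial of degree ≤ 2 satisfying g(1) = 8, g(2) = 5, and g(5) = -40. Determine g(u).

Write g(u) = au^2 + bu + c. Substituting each data point gives a linear system:
  a + b + c = 8
  4a + 2b + c = 5
  25a + 5b + c = -40
Solving the system yields a = -3, b = 6, c = 5.
So g(u) = -3u^2 + 6u + 5.
Check: g(2) = 5. ✓

g(u) = -3u^2 + 6u + 5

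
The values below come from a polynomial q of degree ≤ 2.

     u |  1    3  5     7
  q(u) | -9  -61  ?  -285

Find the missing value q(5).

On equispaced nodes a degree-2 polynomial has vanishing third forward difference, so
  - q(1) + 3·q(3) - 3·q(5) + q(7) = 0.
Substituting the known values and solving for q(5):
  -3·q(5) = 459
  q(5) = -153.

-153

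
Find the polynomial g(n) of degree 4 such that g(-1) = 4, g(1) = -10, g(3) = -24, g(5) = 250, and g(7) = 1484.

g(n) = n^4 - 2n^3 - 4n^2 - 5n

Write g(n) = an^4 + bn^3 + cn^2 + dn + e. Substituting each data point gives a linear system:
  a - b + c - d + e = 4
  a + b + c + d + e = -10
  81a + 27b + 9c + 3d + e = -24
  625a + 125b + 25c + 5d + e = 250
  2401a + 343b + 49c + 7d + e = 1484
Solving the system yields a = 1, b = -2, c = -4, d = -5, e = 0.
So g(n) = n⁴ - 2n³ - 4n² - 5n.
Check: g(-1) = 4. ✓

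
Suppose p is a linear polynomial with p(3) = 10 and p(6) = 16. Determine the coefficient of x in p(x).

Write p(x) = ax + b. Substituting each data point gives a linear system:
  3a + b = 10
  6a + b = 16
Solving the system yields a = 2, b = 4.
So p(x) = 2x + 4.
The leading coefficient is 2.

2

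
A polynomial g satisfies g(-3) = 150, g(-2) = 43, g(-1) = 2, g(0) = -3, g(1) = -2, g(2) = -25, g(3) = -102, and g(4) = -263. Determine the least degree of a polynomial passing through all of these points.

Forward differences of the values at n = -3, -2, -1, 0, 1, 2, 3, 4:
  g  : 150  43  2  -3  -2  -25  -102  -263
  Δ  : -107  -41  -5  1  -23  -77  -161
  Δ^2: 66  36  6  -24  -54  -84
  Δ^3: -30  -30  -30  -30  -30
  Δ^4: 0  0  0  0
  Δ^5: 0  0  0
  Δ^6: 0  0
  Δ^7: 0
The third differences are constant (-30) and nonzero, while all higher differences vanish, so the minimal degree is 3.

3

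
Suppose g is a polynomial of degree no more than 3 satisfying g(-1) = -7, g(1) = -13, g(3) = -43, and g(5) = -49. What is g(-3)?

Write g(x) = ax^3 + bx^2 + cx + d. Substituting each data point gives a linear system:
  -a + b - c + d = -7
  a + b + c + d = -13
  27a + 9b + 3c + d = -43
  125a + 25b + 5c + d = -49
Solving the system yields a = 1, b = -6, c = -4, d = -4.
So g(x) = x^3 - 6x^2 - 4x - 4.
Then g(-3) = -73.

-73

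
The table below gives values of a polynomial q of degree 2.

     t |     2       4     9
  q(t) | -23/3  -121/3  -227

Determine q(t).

Using the Lagrange interpolation formula with nodes 2, 4, 9:
  L_0(t) = (t - 4)(t - 9) / 14
  L_1(t) = (t - 2)(t - 9) / -10
  L_2(t) = (t - 2)(t - 4) / 35
Then q(t) = -23/3·L_0(t) - 121/3·L_1(t) - 227·L_2(t).
Expanding and collecting terms gives q(t) = -3t^2 + (5/3)t + 1.
Check: q(2) = -23/3. ✓

q(t) = -3t^2 + (5/3)t + 1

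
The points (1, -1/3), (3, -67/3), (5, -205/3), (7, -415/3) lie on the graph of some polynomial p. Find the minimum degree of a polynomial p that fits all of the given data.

2

Forward differences of the values at n = 1, 3, 5, 7:
  p  : -1/3  -67/3  -205/3  -415/3
  Δ  : -22  -46  -70
  Δ^2: -24  -24
  Δ^3: 0
The second differences are constant (-24) and nonzero, while all higher differences vanish, so the minimal degree is 2.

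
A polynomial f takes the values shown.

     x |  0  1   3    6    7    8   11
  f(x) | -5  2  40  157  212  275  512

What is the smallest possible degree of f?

2

Divided differences on the nodes 0, 1, 3, 6, 7, 8, 11:
  order 0: -5  2  40  157  212  275  512
  order 1: 7  19  39  55  63  79
  order 2: 4  4  4  4  4
  order 3: 0  0  0  0
  order 4: 0  0  0
  order 5: 0  0
  order 6: 0
The order-2 divided differences are all 4 (nonzero) and every higher order vanishes, so the data lies on a polynomial of degree exactly 2.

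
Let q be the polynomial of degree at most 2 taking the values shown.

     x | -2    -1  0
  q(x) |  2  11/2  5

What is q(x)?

Write q(x) = ax^2 + bx + c. Substituting each data point gives a linear system:
  4a - 2b + c = 2
  a - b + c = 11/2
  c = 5
Solving the system yields a = -2, b = -5/2, c = 5.
So q(x) = -2x^2 - (5/2)x + 5.
Check: q(0) = 5. ✓

q(x) = -2x^2 - (5/2)x + 5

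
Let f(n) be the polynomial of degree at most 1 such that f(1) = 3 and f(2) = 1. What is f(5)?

Using the Lagrange interpolation formula with nodes 1, 2:
  L_0(n) = (n - 2) / -1
  L_1(n) = (n - 1) / 1
Then f(n) = 3·L_0(n) + 1·L_1(n).
Expanding and collecting terms gives f(n) = -2n + 5.
Evaluating at n = 5: f(5) = -5.

-5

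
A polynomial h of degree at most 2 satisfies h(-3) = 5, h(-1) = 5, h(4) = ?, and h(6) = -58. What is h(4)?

The 3 known points determine the degree-2 polynomial uniquely.
Write h(t) = at^2 + bt + c. Substituting each data point gives a linear system:
  9a - 3b + c = 5
  a - b + c = 5
  36a + 6b + c = -58
Solving the system yields a = -1, b = -4, c = 2.
So h(t) = -t² - 4t + 2.
Then h(4) = -30.

-30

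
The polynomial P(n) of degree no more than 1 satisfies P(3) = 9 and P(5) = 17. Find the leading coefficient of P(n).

Write P(n) = an + b. Substituting each data point gives a linear system:
  3a + b = 9
  5a + b = 17
Solving the system yields a = 4, b = -3.
So P(n) = 4n - 3.
The leading coefficient is 4.

4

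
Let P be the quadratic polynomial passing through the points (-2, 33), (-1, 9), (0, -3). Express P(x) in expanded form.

Write P(x) = ax^2 + bx + c. Substituting each data point gives a linear system:
  4a - 2b + c = 33
  a - b + c = 9
  c = -3
Solving the system yields a = 6, b = -6, c = -3.
So P(x) = 6x^2 - 6x - 3.
Check: P(0) = -3. ✓

P(x) = 6x^2 - 6x - 3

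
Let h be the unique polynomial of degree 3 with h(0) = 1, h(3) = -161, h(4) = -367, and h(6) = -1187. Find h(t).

h(t) = -5t^3 - 3t^2 + 1

Write h(t) = at^3 + bt^2 + ct + d. Substituting each data point gives a linear system:
  d = 1
  27a + 9b + 3c + d = -161
  64a + 16b + 4c + d = -367
  216a + 36b + 6c + d = -1187
Solving the system yields a = -5, b = -3, c = 0, d = 1.
So h(t) = -5t^3 - 3t^2 + 1.
Check: h(4) = -367. ✓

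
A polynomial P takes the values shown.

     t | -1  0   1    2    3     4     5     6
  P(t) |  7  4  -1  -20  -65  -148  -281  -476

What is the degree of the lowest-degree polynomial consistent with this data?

3

Forward differences of the values at t = -1, 0, 1, 2, 3, 4, 5, 6:
  P  : 7  4  -1  -20  -65  -148  -281  -476
  Δ  : -3  -5  -19  -45  -83  -133  -195
  Δ^2: -2  -14  -26  -38  -50  -62
  Δ^3: -12  -12  -12  -12  -12
  Δ^4: 0  0  0  0
  Δ^5: 0  0  0
  Δ^6: 0  0
  Δ^7: 0
The third differences are constant (-12) and nonzero, while all higher differences vanish, so the minimal degree is 3.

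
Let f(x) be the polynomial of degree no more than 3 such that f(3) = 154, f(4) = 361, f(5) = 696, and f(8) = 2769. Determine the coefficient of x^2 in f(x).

Write f(x) = ax^3 + bx^2 + cx + d. Substituting each data point gives a linear system:
  27a + 9b + 3c + d = 154
  64a + 16b + 4c + d = 361
  125a + 25b + 5c + d = 696
  512a + 64b + 8c + d = 2769
Solving the system yields a = 5, b = 4, c = -6, d = 1.
So f(x) = 5x^3 + 4x^2 - 6x + 1.
The coefficient of x^2 is 4.

4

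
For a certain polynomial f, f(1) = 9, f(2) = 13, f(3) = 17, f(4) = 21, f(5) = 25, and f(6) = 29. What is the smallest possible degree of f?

1

Forward differences of the values at t = 1, 2, 3, 4, 5, 6:
  f  : 9  13  17  21  25  29
  Δ  : 4  4  4  4  4
  Δ^2: 0  0  0  0
  Δ^3: 0  0  0
  Δ^4: 0  0
  Δ^5: 0
The first differences are constant (4) and nonzero, while all higher differences vanish, so the minimal degree is 1.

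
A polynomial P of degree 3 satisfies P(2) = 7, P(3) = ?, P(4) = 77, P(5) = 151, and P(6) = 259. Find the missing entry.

31

On equispaced nodes a degree-3 polynomial has vanishing fourth forward difference, so
  P(2) - 4·P(3) + 6·P(4) - 4·P(5) + P(6) = 0.
Substituting the known values and solving for P(3):
  -4·P(3) = -124
  P(3) = 31.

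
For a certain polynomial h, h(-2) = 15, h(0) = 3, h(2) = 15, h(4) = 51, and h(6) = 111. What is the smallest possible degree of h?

2

Forward differences of the values at u = -2, 0, 2, 4, 6:
  h  : 15  3  15  51  111
  Δ  : -12  12  36  60
  Δ^2: 24  24  24
  Δ^3: 0  0
  Δ^4: 0
The second differences are constant (24) and nonzero, while all higher differences vanish, so the minimal degree is 2.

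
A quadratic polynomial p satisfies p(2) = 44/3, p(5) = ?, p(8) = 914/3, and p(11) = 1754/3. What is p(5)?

344/3

On equispaced nodes a degree-2 polynomial has vanishing third forward difference, so
  - p(2) + 3·p(5) - 3·p(8) + p(11) = 0.
Substituting the known values and solving for p(5):
  3·p(5) = 344
  p(5) = 344/3.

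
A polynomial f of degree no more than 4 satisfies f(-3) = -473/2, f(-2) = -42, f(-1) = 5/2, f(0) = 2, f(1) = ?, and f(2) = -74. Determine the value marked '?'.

On equispaced nodes a degree-4 polynomial has vanishing fifth forward difference, so
  - f(-3) + 5·f(-2) - 10·f(-1) + 10·f(0) - 5·f(1) + f(2) = 0.
Substituting the known values and solving for f(1):
  -5·f(1) = 105/2
  f(1) = -21/2.

-21/2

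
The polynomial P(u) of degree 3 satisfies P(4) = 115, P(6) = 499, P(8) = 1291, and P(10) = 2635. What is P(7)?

Write P(u) = au^3 + bu^2 + cu + d. Substituting each data point gives a linear system:
  64a + 16b + 4c + d = 115
  216a + 36b + 6c + d = 499
  512a + 64b + 8c + d = 1291
  1000a + 100b + 10c + d = 2635
Solving the system yields a = 3, b = -3, c = -6, d = -5.
So P(u) = 3u^3 - 3u^2 - 6u - 5.
Then P(7) = 835.

835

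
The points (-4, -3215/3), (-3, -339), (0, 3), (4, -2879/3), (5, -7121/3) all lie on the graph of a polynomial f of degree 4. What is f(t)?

f(t) = -4t^4 + t^3 + (1/3)t^2 - 2t + 3

Write f(t) = at^4 + bt^3 + ct^2 + dt + e. Substituting each data point gives a linear system:
  256a - 64b + 16c - 4d + e = -3215/3
  81a - 27b + 9c - 3d + e = -339
  e = 3
  256a + 64b + 16c + 4d + e = -2879/3
  625a + 125b + 25c + 5d + e = -7121/3
Solving the system yields a = -4, b = 1, c = 1/3, d = -2, e = 3.
So f(t) = -4t^4 + t^3 + (1/3)t^2 - 2t + 3.
Check: f(-4) = -3215/3. ✓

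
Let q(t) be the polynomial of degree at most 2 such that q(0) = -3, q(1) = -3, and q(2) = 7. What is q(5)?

97

Write q(t) = at^2 + bt + c. Substituting each data point gives a linear system:
  c = -3
  a + b + c = -3
  4a + 2b + c = 7
Solving the system yields a = 5, b = -5, c = -3.
So q(t) = 5t^2 - 5t - 3.
Then q(5) = 97.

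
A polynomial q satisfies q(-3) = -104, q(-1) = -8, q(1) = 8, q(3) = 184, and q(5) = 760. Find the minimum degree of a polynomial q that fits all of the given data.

Forward differences of the values at u = -3, -1, 1, 3, 5:
  q  : -104  -8  8  184  760
  Δ  : 96  16  176  576
  Δ^2: -80  160  400
  Δ^3: 240  240
  Δ^4: 0
The third differences are constant (240) and nonzero, while all higher differences vanish, so the minimal degree is 3.

3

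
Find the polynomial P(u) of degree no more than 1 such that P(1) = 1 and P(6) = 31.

Using the Lagrange interpolation formula with nodes 1, 6:
  L_0(u) = (u - 6) / -5
  L_1(u) = (u - 1) / 5
Then P(u) = 1·L_0(u) + 31·L_1(u).
Expanding and collecting terms gives P(u) = 6u - 5.
Check: P(6) = 31. ✓

P(u) = 6u - 5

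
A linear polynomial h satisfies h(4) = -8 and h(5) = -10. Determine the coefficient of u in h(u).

Write h(u) = au + b. Substituting each data point gives a linear system:
  4a + b = -8
  5a + b = -10
Solving the system yields a = -2, b = 0.
So h(u) = -2u.
The leading coefficient is -2.

-2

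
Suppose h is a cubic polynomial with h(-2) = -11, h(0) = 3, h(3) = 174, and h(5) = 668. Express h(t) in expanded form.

Write h(t) = at^3 + bt^2 + ct + d. Substituting each data point gives a linear system:
  -8a + 4b - 2c + d = -11
  d = 3
  27a + 9b + 3c + d = 174
  125a + 25b + 5c + d = 668
Solving the system yields a = 4, b = 6, c = 3, d = 3.
So h(t) = 4t^3 + 6t^2 + 3t + 3.
Check: h(0) = 3. ✓

h(t) = 4t^3 + 6t^2 + 3t + 3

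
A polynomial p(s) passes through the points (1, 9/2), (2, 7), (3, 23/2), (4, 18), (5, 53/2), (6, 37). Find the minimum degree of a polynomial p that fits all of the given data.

Forward differences of the values at s = 1, 2, 3, 4, 5, 6:
  p  : 9/2  7  23/2  18  53/2  37
  Δ  : 5/2  9/2  13/2  17/2  21/2
  Δ^2: 2  2  2  2
  Δ^3: 0  0  0
  Δ^4: 0  0
  Δ^5: 0
The second differences are constant (2) and nonzero, while all higher differences vanish, so the minimal degree is 2.

2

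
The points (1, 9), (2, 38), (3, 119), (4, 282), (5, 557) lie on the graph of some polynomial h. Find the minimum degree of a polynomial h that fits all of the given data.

3

Forward differences of the values at t = 1, 2, 3, 4, 5:
  h  : 9  38  119  282  557
  Δ  : 29  81  163  275
  Δ^2: 52  82  112
  Δ^3: 30  30
  Δ^4: 0
The third differences are constant (30) and nonzero, while all higher differences vanish, so the minimal degree is 3.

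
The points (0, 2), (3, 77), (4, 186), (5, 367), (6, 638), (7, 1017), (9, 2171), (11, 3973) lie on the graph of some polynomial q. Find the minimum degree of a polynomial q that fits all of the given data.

3

Divided differences on the nodes 0, 3, 4, 5, 6, 7, 9, 11:
  order 0: 2  77  186  367  638  1017  2171  3973
  order 1: 25  109  181  271  379  577  901
  order 2: 21  36  45  54  66  81
  order 3: 3  3  3  3  3
  order 4: 0  0  0  0
  order 5: 0  0  0
  order 6: 0  0
  order 7: 0
The order-3 divided differences are all 3 (nonzero) and every higher order vanishes, so the data lies on a polynomial of degree exactly 3.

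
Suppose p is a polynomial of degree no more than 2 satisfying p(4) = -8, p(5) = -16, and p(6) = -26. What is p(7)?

-38

Forward differences of the values at s = 4, 5, 6:
  p  : -8  -16  -26
  Δ  : -8  -10
  Δ^2: -2
The second differences are constant, confirming degree 2.
Interpolating (Newton forward form) and evaluating at s = 7 gives p(7) = -38.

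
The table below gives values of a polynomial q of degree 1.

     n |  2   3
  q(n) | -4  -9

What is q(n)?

Using the Lagrange interpolation formula with nodes 2, 3:
  L_0(n) = (n - 3) / -1
  L_1(n) = (n - 2) / 1
Then q(n) = -4·L_0(n) - 9·L_1(n).
Expanding and collecting terms gives q(n) = -5n + 6.
Check: q(2) = -4. ✓

q(n) = -5n + 6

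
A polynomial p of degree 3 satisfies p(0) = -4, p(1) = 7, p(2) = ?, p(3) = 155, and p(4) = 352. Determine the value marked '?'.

The 4 known points determine the degree-3 polynomial uniquely.
Write p(t) = at^3 + bt^2 + ct + d. Substituting each data point gives a linear system:
  d = -4
  a + b + c + d = 7
  27a + 9b + 3c + d = 155
  64a + 16b + 4c + d = 352
Solving the system yields a = 5, b = 1, c = 5, d = -4.
So p(t) = 5t^3 + t^2 + 5t - 4.
Then p(2) = 50.

50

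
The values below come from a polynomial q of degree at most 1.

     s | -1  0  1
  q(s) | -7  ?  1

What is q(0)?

The 2 known points determine the degree-1 polynomial uniquely.
Write q(s) = as + b. Substituting each data point gives a linear system:
  -a + b = -7
  a + b = 1
Solving the system yields a = 4, b = -3.
So q(s) = 4s - 3.
Then q(0) = -3.

-3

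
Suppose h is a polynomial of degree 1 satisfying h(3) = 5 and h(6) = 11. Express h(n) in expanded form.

h(n) = 2n - 1

Write h(n) = an + b. Substituting each data point gives a linear system:
  3a + b = 5
  6a + b = 11
Solving the system yields a = 2, b = -1.
So h(n) = 2n - 1.
Check: h(6) = 11. ✓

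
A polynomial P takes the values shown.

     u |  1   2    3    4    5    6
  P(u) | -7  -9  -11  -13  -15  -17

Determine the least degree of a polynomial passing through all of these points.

1

Forward differences of the values at u = 1, 2, 3, 4, 5, 6:
  P  : -7  -9  -11  -13  -15  -17
  Δ  : -2  -2  -2  -2  -2
  Δ^2: 0  0  0  0
  Δ^3: 0  0  0
  Δ^4: 0  0
  Δ^5: 0
The first differences are constant (-2) and nonzero, while all higher differences vanish, so the minimal degree is 1.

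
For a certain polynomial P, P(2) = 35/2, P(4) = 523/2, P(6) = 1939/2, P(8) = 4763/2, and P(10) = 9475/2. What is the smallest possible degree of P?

Forward differences of the values at t = 2, 4, 6, 8, 10:
  P  : 35/2  523/2  1939/2  4763/2  9475/2
  Δ  : 244  708  1412  2356
  Δ^2: 464  704  944
  Δ^3: 240  240
  Δ^4: 0
The third differences are constant (240) and nonzero, while all higher differences vanish, so the minimal degree is 3.

3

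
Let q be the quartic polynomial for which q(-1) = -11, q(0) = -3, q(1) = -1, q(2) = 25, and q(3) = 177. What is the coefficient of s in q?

Write q(s) = as^4 + bs^3 + cs^2 + ds + e. Substituting each data point gives a linear system:
  a - b + c - d + e = -11
  e = -3
  a + b + c + d + e = -1
  16a + 8b + 4c + 2d + e = 25
  81a + 27b + 9c + 3d + e = 177
Solving the system yields a = 3, b = -1, c = -6, d = 6, e = -3.
So q(s) = 3s^4 - s^3 - 6s^2 + 6s - 3.
The coefficient of s is 6.

6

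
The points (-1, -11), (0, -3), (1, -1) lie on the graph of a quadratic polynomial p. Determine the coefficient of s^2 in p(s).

Write p(s) = as^2 + bs + c. Substituting each data point gives a linear system:
  a - b + c = -11
  c = -3
  a + b + c = -1
Solving the system yields a = -3, b = 5, c = -3.
So p(s) = -3s² + 5s - 3.
The leading coefficient is -3.

-3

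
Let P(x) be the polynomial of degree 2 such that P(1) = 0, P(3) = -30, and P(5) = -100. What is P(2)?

Write P(x) = ax^2 + bx + c. Substituting each data point gives a linear system:
  a + b + c = 0
  9a + 3b + c = -30
  25a + 5b + c = -100
Solving the system yields a = -5, b = 5, c = 0.
So P(x) = -5x^2 + 5x.
Then P(2) = -10.

-10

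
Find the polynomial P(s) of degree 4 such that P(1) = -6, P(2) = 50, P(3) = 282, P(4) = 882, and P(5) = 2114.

Write P(s) = as^4 + bs^3 + cs^2 + ds + e. Substituting each data point gives a linear system:
  a + b + c + d + e = -6
  16a + 8b + 4c + 2d + e = 50
  81a + 27b + 9c + 3d + e = 282
  256a + 64b + 16c + 4d + e = 882
  625a + 125b + 25c + 5d + e = 2114
Solving the system yields a = 3, b = 2, c = 1, d = -6, e = -6.
So P(s) = 3s⁴ + 2s³ + s² - 6s - 6.
Check: P(5) = 2114. ✓

P(s) = 3s^4 + 2s^3 + s^2 - 6s - 6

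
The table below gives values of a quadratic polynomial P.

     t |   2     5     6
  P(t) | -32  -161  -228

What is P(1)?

-13

Using the Lagrange interpolation formula with nodes 2, 5, 6:
  L_0(t) = (t - 5)(t - 6) / 12
  L_1(t) = (t - 2)(t - 6) / -3
  L_2(t) = (t - 2)(t - 5) / 4
Then P(t) = -32·L_0(t) - 161·L_1(t) - 228·L_2(t).
Expanding and collecting terms gives P(t) = -6t² - t - 6.
Evaluating at t = 1: P(1) = -13.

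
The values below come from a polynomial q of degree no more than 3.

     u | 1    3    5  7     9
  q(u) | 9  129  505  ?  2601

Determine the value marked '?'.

1281

The 4 known points determine the degree-3 polynomial uniquely.
Write q(u) = au^3 + bu^2 + cu + d. Substituting each data point gives a linear system:
  a + b + c + d = 9
  27a + 9b + 3c + d = 129
  125a + 25b + 5c + d = 505
  729a + 81b + 9c + d = 2601
Solving the system yields a = 3, b = 5, c = 1, d = 0.
So q(u) = 3u^3 + 5u^2 + u.
Then q(7) = 1281.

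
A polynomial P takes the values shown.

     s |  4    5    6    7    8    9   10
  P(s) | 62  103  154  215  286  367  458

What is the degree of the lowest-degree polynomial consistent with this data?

2

Forward differences of the values at s = 4, 5, 6, 7, 8, 9, 10:
  P  : 62  103  154  215  286  367  458
  Δ  : 41  51  61  71  81  91
  Δ^2: 10  10  10  10  10
  Δ^3: 0  0  0  0
  Δ^4: 0  0  0
  Δ^5: 0  0
  Δ^6: 0
The second differences are constant (10) and nonzero, while all higher differences vanish, so the minimal degree is 2.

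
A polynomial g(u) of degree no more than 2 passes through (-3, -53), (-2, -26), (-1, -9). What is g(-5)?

Write g(u) = au^2 + bu + c. Substituting each data point gives a linear system:
  9a - 3b + c = -53
  4a - 2b + c = -26
  a - b + c = -9
Solving the system yields a = -5, b = 2, c = -2.
So g(u) = -5u^2 + 2u - 2.
Then g(-5) = -137.

-137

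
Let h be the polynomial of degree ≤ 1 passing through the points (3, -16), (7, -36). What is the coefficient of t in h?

-5

Write h(t) = at + b. Substituting each data point gives a linear system:
  3a + b = -16
  7a + b = -36
Solving the system yields a = -5, b = -1.
So h(t) = -5t - 1.
The leading coefficient is -5.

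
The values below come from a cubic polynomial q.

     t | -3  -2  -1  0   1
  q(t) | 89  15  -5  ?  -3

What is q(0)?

The 4 known points determine the degree-3 polynomial uniquely.
Write q(t) = at^3 + bt^2 + ct + d. Substituting each data point gives a linear system:
  -27a + 9b - 3c + d = 89
  -8a + 4b - 2c + d = 15
  -a + b - c + d = -5
  a + b + c + d = -3
Solving the system yields a = -5, b = -3, c = 6, d = -1.
So q(t) = -5t^3 - 3t^2 + 6t - 1.
Then q(0) = -1.

-1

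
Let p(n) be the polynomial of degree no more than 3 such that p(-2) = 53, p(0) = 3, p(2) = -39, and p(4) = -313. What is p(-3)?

156

Using the Lagrange interpolation formula with nodes -2, 0, 2, 4:
  L_0(n) = n(n - 2)(n - 4) / -48
  L_1(n) = (n + 2)(n - 2)(n - 4) / 16
  L_2(n) = (n + 2)n(n - 4) / -16
  L_3(n) = (n + 2)n(n - 2) / 48
Then p(n) = 53·L_0(n) + 3·L_1(n) - 39·L_2(n) - 313·L_3(n).
Expanding and collecting terms gives p(n) = -5n^3 + n^2 - 3n + 3.
Evaluating at n = -3: p(-3) = 156.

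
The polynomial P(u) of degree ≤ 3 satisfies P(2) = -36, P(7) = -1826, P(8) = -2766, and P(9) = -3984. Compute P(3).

Using the Lagrange interpolation formula with nodes 2, 7, 8, 9:
  L_0(u) = (u - 7)(u - 8)(u - 9) / -210
  L_1(u) = (u - 2)(u - 8)(u - 9) / 10
  L_2(u) = (u - 2)(u - 7)(u - 9) / -6
  L_3(u) = (u - 2)(u - 7)(u - 8) / 14
Then P(u) = -36·L_0(u) - 1826·L_1(u) - 2766·L_2(u) - 3984·L_3(u).
Expanding and collecting terms gives P(u) = -6u^3 + 5u^2 - u - 6.
Evaluating at u = 3: P(3) = -126.

-126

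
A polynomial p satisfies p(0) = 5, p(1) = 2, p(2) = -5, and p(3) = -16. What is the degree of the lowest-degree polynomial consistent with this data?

2

Divided differences on the nodes 0, 1, 2, 3:
  order 0: 5  2  -5  -16
  order 1: -3  -7  -11
  order 2: -2  -2
  order 3: 0
The order-2 divided differences are all -2 (nonzero) and every higher order vanishes, so the data lies on a polynomial of degree exactly 2.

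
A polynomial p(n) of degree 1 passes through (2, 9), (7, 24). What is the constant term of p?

Write p(n) = an + b. Substituting each data point gives a linear system:
  2a + b = 9
  7a + b = 24
Solving the system yields a = 3, b = 3.
So p(n) = 3n + 3.
The constant term is 3.

3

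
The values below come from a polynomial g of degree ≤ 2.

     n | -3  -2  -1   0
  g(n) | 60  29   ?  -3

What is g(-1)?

8

On equispaced nodes a degree-2 polynomial has vanishing third forward difference, so
  - g(-3) + 3·g(-2) - 3·g(-1) + g(0) = 0.
Substituting the known values and solving for g(-1):
  -3·g(-1) = -24
  g(-1) = 8.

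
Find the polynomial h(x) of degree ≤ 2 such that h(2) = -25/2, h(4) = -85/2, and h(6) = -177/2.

h(x) = -2x^2 - 3x + 3/2

Using the Lagrange interpolation formula with nodes 2, 4, 6:
  L_0(x) = (x - 4)(x - 6) / 8
  L_1(x) = (x - 2)(x - 6) / -4
  L_2(x) = (x - 2)(x - 4) / 8
Then h(x) = -25/2·L_0(x) - 85/2·L_1(x) - 177/2·L_2(x).
Expanding and collecting terms gives h(x) = -2x² - 3x + 3/2.
Check: h(6) = -177/2. ✓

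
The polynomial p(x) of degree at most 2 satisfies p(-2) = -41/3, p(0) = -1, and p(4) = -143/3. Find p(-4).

Using the Lagrange interpolation formula with nodes -2, 0, 4:
  L_0(x) = x(x - 4) / 12
  L_1(x) = (x + 2)(x - 4) / -8
  L_2(x) = (x + 2)x / 24
Then p(x) = -41/3·L_0(x) - 1·L_1(x) - 143/3·L_2(x).
Expanding and collecting terms gives p(x) = -3x^2 + (1/3)x - 1.
Evaluating at x = -4: p(-4) = -151/3.

-151/3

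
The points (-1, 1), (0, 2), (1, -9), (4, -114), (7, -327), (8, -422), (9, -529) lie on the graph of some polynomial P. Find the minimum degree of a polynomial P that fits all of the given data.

Divided differences on the nodes -1, 0, 1, 4, 7, 8, 9:
  order 0: 1  2  -9  -114  -327  -422  -529
  order 1: 1  -11  -35  -71  -95  -107
  order 2: -6  -6  -6  -6  -6
  order 3: 0  0  0  0
  order 4: 0  0  0
  order 5: 0  0
  order 6: 0
The order-2 divided differences are all -6 (nonzero) and every higher order vanishes, so the data lies on a polynomial of degree exactly 2.

2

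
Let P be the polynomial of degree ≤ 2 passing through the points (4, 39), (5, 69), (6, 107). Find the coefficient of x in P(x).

-6

Write P(x) = ax^2 + bx + c. Substituting each data point gives a linear system:
  16a + 4b + c = 39
  25a + 5b + c = 69
  36a + 6b + c = 107
Solving the system yields a = 4, b = -6, c = -1.
So P(x) = 4x^2 - 6x - 1.
The coefficient of x is -6.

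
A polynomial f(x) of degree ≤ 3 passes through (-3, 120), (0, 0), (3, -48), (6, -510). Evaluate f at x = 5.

-280

Write f(x) = ax^3 + bx^2 + cx + d. Substituting each data point gives a linear system:
  -27a + 9b - 3c + d = 120
  d = 0
  27a + 9b + 3c + d = -48
  216a + 36b + 6c + d = -510
Solving the system yields a = -3, b = 4, c = -1, d = 0.
So f(x) = -3x³ + 4x² - x.
Then f(5) = -280.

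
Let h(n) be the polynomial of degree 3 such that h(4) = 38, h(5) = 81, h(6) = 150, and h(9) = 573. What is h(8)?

390

Using the Lagrange interpolation formula with nodes 4, 5, 6, 9:
  L_0(n) = (n - 5)(n - 6)(n - 9) / -10
  L_1(n) = (n - 4)(n - 6)(n - 9) / 4
  L_2(n) = (n - 4)(n - 5)(n - 9) / -6
  L_3(n) = (n - 4)(n - 5)(n - 6) / 60
Then h(n) = 38·L_0(n) + 81·L_1(n) + 150·L_2(n) + 573·L_3(n).
Expanding and collecting terms gives h(n) = n^3 - 2n^2 + 6.
Evaluating at n = 8: h(8) = 390.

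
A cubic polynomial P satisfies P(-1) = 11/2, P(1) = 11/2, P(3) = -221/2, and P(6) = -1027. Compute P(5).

-1165/2

Using the Lagrange interpolation formula with nodes -1, 1, 3, 6:
  L_0(u) = (u - 1)(u - 3)(u - 6) / -56
  L_1(u) = (u + 1)(u - 3)(u - 6) / 20
  L_2(u) = (u + 1)(u - 1)(u - 6) / -24
  L_3(u) = (u + 1)(u - 1)(u - 3) / 105
Then P(u) = 11/2·L_0(u) + 11/2·L_1(u) - 221/2·L_2(u) - 1027·L_3(u).
Expanding and collecting terms gives P(u) = -5u^3 + (1/2)u^2 + 5u + 5.
Evaluating at u = 5: P(5) = -1165/2.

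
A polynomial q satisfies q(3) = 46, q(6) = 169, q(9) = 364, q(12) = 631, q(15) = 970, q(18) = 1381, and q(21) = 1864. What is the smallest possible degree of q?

2

Forward differences of the values at u = 3, 6, 9, 12, 15, 18, 21:
  q  : 46  169  364  631  970  1381  1864
  Δ  : 123  195  267  339  411  483
  Δ^2: 72  72  72  72  72
  Δ^3: 0  0  0  0
  Δ^4: 0  0  0
  Δ^5: 0  0
  Δ^6: 0
The second differences are constant (72) and nonzero, while all higher differences vanish, so the minimal degree is 2.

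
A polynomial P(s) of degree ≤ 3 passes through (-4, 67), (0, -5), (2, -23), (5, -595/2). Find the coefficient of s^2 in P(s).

-5/2

Write P(s) = as^3 + bs^2 + cs + d. Substituting each data point gives a linear system:
  -64a + 16b - 4c + d = 67
  d = -5
  8a + 4b + 2c + d = -23
  125a + 25b + 5c + d = -595/2
Solving the system yields a = -2, b = -5/2, c = 4, d = -5.
So P(s) = -2s^3 - (5/2)s^2 + 4s - 5.
The coefficient of s^2 is -5/2.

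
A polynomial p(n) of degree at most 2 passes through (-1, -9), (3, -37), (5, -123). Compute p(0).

2

Using the Lagrange interpolation formula with nodes -1, 3, 5:
  L_0(n) = (n - 3)(n - 5) / 24
  L_1(n) = (n + 1)(n - 5) / -8
  L_2(n) = (n + 1)(n - 3) / 12
Then p(n) = -9·L_0(n) - 37·L_1(n) - 123·L_2(n).
Expanding and collecting terms gives p(n) = -6n^2 + 5n + 2.
Evaluating at n = 0: p(0) = 2.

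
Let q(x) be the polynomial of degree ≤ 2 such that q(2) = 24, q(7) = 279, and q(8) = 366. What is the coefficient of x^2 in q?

Write q(x) = ax^2 + bx + c. Substituting each data point gives a linear system:
  4a + 2b + c = 24
  49a + 7b + c = 279
  64a + 8b + c = 366
Solving the system yields a = 6, b = -3, c = 6.
So q(x) = 6x^2 - 3x + 6.
The leading coefficient is 6.

6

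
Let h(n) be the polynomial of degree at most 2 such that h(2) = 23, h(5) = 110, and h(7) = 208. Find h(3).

44

Using the Lagrange interpolation formula with nodes 2, 5, 7:
  L_0(n) = (n - 5)(n - 7) / 15
  L_1(n) = (n - 2)(n - 7) / -6
  L_2(n) = (n - 2)(n - 5) / 10
Then h(n) = 23·L_0(n) + 110·L_1(n) + 208·L_2(n).
Expanding and collecting terms gives h(n) = 4n² + n + 5.
Evaluating at n = 3: h(3) = 44.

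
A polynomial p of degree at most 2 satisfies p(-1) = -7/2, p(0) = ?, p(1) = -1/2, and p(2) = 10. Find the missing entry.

-5

On equispaced nodes a degree-2 polynomial has vanishing third forward difference, so
  - p(-1) + 3·p(0) - 3·p(1) + p(2) = 0.
Substituting the known values and solving for p(0):
  3·p(0) = -15
  p(0) = -5.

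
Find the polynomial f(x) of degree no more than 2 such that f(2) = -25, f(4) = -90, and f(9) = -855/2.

f(x) = -5x^2 - (5/2)x

Write f(x) = ax^2 + bx + c. Substituting each data point gives a linear system:
  4a + 2b + c = -25
  16a + 4b + c = -90
  81a + 9b + c = -855/2
Solving the system yields a = -5, b = -5/2, c = 0.
So f(x) = -5x^2 - (5/2)x.
Check: f(4) = -90. ✓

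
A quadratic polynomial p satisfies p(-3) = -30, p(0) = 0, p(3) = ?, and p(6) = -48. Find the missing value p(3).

-6

The 3 known points determine the degree-2 polynomial uniquely.
Write p(u) = au^2 + bu + c. Substituting each data point gives a linear system:
  9a - 3b + c = -30
  c = 0
  36a + 6b + c = -48
Solving the system yields a = -2, b = 4, c = 0.
So p(u) = -2u² + 4u.
Then p(3) = -6.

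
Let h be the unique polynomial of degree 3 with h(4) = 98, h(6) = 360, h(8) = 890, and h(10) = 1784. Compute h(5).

Forward differences of the values at u = 4, 6, 8, 10:
  h  : 98  360  890  1784
  Δ  : 262  530  894
  Δ^2: 268  364
  Δ^3: 96
The third differences are constant, confirming degree 3.
Interpolating (Newton forward form) and evaluating at u = 5 gives h(5) = 403/2.

403/2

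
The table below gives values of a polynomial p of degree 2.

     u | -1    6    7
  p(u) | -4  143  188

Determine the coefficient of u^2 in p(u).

3

Write p(u) = au^2 + bu + c. Substituting each data point gives a linear system:
  a - b + c = -4
  36a + 6b + c = 143
  49a + 7b + c = 188
Solving the system yields a = 3, b = 6, c = -1.
So p(u) = 3u² + 6u - 1.
The leading coefficient is 3.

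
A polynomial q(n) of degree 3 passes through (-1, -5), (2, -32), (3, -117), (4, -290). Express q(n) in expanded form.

Write q(n) = an^3 + bn^2 + cn + d. Substituting each data point gives a linear system:
  -a + b - c + d = -5
  8a + 4b + 2c + d = -32
  27a + 9b + 3c + d = -117
  64a + 16b + 4c + d = -290
Solving the system yields a = -5, b = 1, c = 5, d = -6.
So q(n) = -5n³ + n² + 5n - 6.
Check: q(-1) = -5. ✓

q(n) = -5n^3 + n^2 + 5n - 6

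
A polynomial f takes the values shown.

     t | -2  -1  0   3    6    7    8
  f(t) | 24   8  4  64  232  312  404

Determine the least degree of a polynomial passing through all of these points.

2

Divided differences on the nodes -2, -1, 0, 3, 6, 7, 8:
  order 0: 24  8  4  64  232  312  404
  order 1: -16  -4  20  56  80  92
  order 2: 6  6  6  6  6
  order 3: 0  0  0  0
  order 4: 0  0  0
  order 5: 0  0
  order 6: 0
The order-2 divided differences are all 6 (nonzero) and every higher order vanishes, so the data lies on a polynomial of degree exactly 2.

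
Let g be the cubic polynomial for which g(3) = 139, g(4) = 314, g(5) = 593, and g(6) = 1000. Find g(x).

g(x) = 4x^3 + 4x^2 - x - 2

Write g(x) = ax^3 + bx^2 + cx + d. Substituting each data point gives a linear system:
  27a + 9b + 3c + d = 139
  64a + 16b + 4c + d = 314
  125a + 25b + 5c + d = 593
  216a + 36b + 6c + d = 1000
Solving the system yields a = 4, b = 4, c = -1, d = -2.
So g(x) = 4x^3 + 4x^2 - x - 2.
Check: g(3) = 139. ✓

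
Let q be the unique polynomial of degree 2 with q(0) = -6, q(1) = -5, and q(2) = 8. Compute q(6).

180

Forward differences of the values at u = 0, 1, 2:
  q  : -6  -5  8
  Δ  : 1  13
  Δ^2: 12
The second differences are constant, confirming degree 2.
Interpolating (Newton forward form) and evaluating at u = 6 gives q(6) = 180.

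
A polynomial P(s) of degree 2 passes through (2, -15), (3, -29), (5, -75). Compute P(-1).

Using the Lagrange interpolation formula with nodes 2, 3, 5:
  L_0(s) = (s - 3)(s - 5) / 3
  L_1(s) = (s - 2)(s - 5) / -2
  L_2(s) = (s - 2)(s - 3) / 6
Then P(s) = -15·L_0(s) - 29·L_1(s) - 75·L_2(s).
Expanding and collecting terms gives P(s) = -3s² + s - 5.
Evaluating at s = -1: P(-1) = -9.

-9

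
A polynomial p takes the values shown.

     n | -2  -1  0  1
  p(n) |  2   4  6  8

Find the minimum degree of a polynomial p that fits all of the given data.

Forward differences of the values at n = -2, -1, 0, 1:
  p  : 2  4  6  8
  Δ  : 2  2  2
  Δ^2: 0  0
  Δ^3: 0
The first differences are constant (2) and nonzero, while all higher differences vanish, so the minimal degree is 1.

1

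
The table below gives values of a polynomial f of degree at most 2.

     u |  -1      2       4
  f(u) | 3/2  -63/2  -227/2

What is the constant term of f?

Write f(u) = au^2 + bu + c. Substituting each data point gives a linear system:
  a - b + c = 3/2
  4a + 2b + c = -63/2
  16a + 4b + c = -227/2
Solving the system yields a = -6, b = -5, c = 5/2.
So f(u) = -6u^2 - 5u + 5/2.
The constant term is 5/2.

5/2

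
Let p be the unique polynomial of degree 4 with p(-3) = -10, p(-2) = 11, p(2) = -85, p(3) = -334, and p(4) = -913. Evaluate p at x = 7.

-6910

Write p(x) = ax^4 + bx^3 + cx^2 + dx + e. Substituting each data point gives a linear system:
  81a - 27b + 9c - 3d + e = -10
  16a - 8b + 4c - 2d + e = 11
  16a + 8b + 4c + 2d + e = -85
  81a + 27b + 9c + 3d + e = -334
  256a + 64b + 16c + 4d + e = -913
Solving the system yields a = -2, b = -6, c = -1, d = 0, e = -1.
So p(x) = -2x⁴ - 6x³ - x² - 1.
Then p(7) = -6910.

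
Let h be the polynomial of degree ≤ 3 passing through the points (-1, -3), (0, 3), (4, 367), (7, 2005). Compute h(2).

Using the Lagrange interpolation formula with nodes -1, 0, 4, 7:
  L_0(x) = x(x - 4)(x - 7) / -40
  L_1(x) = (x + 1)(x - 4)(x - 7) / 28
  L_2(x) = (x + 1)x(x - 7) / -60
  L_3(x) = (x + 1)x(x - 4) / 168
Then h(x) = -3·L_0(x) + 3·L_1(x) + 367·L_2(x) + 2005·L_3(x).
Expanding and collecting terms gives h(x) = 6x^3 - x^2 - x + 3.
Evaluating at x = 2: h(2) = 45.

45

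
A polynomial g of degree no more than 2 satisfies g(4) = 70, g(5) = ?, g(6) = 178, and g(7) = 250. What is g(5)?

118

The 3 known points determine the degree-2 polynomial uniquely.
Write g(x) = ax^2 + bx + c. Substituting each data point gives a linear system:
  16a + 4b + c = 70
  36a + 6b + c = 178
  49a + 7b + c = 250
Solving the system yields a = 6, b = -6, c = -2.
So g(x) = 6x^2 - 6x - 2.
Then g(5) = 118.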